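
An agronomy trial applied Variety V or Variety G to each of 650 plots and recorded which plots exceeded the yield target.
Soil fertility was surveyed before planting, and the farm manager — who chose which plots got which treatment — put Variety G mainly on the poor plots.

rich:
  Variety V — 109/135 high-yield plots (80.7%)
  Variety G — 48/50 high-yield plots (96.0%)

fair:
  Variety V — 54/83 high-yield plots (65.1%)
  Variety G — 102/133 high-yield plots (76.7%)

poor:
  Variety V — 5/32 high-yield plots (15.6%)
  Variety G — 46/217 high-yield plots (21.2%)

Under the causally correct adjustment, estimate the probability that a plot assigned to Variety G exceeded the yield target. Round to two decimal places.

Soil fertility differs across varietys for reasons unrelated to any effect of the variety itself, and it separately predicts the outcome — a classic confounder. We must compare within soil fertility levels.
Standardising Variety G to the population soil fertility mix: 0.285·48/50 + 0.332·102/133 + 0.383·46/217 = 0.609.

0.61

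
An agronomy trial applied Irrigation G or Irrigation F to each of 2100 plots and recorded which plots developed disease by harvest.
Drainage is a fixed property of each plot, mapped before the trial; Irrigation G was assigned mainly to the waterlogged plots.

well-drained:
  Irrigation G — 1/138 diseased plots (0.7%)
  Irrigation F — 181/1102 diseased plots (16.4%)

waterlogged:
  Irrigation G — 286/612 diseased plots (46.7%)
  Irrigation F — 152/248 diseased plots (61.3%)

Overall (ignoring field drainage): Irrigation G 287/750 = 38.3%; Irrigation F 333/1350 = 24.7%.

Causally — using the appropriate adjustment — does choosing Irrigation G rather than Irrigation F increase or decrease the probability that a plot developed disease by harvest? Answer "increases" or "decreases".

decreases

The imbalance in field drainage arose from how plots were allocated, not from anything the irrigation did; and field drainage independently affects the outcome. The pooled gap is confounded — condition on field drainage.
Within each level — well-drained: 0.7% vs 16.4%; waterlogged: 46.7% vs 61.3% — Irrigation G is lower every time.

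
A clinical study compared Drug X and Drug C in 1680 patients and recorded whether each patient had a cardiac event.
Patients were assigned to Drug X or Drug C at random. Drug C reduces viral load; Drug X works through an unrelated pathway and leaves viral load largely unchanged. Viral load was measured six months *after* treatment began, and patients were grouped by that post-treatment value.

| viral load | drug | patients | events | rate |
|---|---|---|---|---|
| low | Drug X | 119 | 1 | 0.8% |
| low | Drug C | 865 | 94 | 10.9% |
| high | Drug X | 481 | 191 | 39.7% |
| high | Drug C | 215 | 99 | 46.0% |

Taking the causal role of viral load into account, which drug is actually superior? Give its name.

Drug C

Viral load is recorded after the drug and is itself shifted by it — it sits on the causal path from drug to outcome. Conditioning on a mediator would strip out part of the effect we want; the pooled comparison gives the total causal effect.
Pooled: Drug X 32.0% vs Drug C 17.9%; Drug C is lower overall.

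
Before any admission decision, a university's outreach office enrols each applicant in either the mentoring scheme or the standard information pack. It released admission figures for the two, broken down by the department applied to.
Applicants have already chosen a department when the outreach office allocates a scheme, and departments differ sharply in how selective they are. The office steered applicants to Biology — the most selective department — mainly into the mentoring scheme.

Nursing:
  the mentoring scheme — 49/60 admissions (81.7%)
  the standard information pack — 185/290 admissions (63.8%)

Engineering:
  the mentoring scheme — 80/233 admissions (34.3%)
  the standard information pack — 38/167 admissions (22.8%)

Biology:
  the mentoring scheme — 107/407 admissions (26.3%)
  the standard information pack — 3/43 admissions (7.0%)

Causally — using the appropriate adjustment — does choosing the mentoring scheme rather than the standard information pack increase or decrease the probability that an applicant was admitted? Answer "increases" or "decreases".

Since department is a pre-existing factor (not a product of the outreach scheme) and it affects the outcome on its own, it is a confounder. The stratified rates, not the pooled rate, identify the causal effect.
Within each level — Nursing: 81.7% vs 63.8%; Engineering: 34.3% vs 22.8%; Biology: 26.3% vs 7.0% — the mentoring scheme is higher every time.

increases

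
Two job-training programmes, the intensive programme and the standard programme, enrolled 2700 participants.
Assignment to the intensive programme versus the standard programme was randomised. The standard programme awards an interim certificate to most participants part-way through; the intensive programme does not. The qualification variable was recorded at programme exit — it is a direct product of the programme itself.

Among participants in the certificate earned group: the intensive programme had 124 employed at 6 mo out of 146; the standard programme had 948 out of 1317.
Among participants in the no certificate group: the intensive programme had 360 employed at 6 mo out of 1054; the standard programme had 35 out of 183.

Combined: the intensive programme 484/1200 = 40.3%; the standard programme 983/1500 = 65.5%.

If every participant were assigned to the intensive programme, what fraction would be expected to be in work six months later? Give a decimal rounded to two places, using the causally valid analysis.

0.40

Qualification attained during the programme here is a post-treatment variable shaped by the programme; conditioning on it would introduce bias rather than remove it. The overall comparison is the causal one.
So P(outcome | do(the intensive programme)) is just the pooled rate for the intensive programme: 484/1200 = 0.403.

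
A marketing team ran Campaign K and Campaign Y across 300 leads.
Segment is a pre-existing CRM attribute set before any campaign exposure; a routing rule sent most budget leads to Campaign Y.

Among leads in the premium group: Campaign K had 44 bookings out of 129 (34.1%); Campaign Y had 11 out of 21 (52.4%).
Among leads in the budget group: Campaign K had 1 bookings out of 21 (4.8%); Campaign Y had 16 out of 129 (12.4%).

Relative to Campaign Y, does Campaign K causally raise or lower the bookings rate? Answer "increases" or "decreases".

Customer segment satisfies the back-door criterion: it is not a descendant of the campaign, and it blocks the spurious path from campaign to outcome. Adjusting for it (i.e., using the within-customer segment rates) gives the causal effect.
Within each level — premium: 34.1% vs 52.4%; budget: 4.8% vs 12.4% — Campaign Y is higher every time.

decreases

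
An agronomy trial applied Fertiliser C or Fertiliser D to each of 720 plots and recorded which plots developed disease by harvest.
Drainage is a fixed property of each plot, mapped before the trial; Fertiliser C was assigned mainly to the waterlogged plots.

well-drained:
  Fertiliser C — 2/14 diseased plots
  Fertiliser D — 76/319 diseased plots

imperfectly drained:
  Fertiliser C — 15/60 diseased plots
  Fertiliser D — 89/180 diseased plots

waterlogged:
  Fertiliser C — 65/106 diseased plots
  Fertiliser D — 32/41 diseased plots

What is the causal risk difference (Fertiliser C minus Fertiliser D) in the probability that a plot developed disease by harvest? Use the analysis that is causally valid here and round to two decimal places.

-0.16

The imbalance in field drainage arose from how plots were allocated, not from anything the fertiliser did; and field drainage independently affects the outcome. The pooled gap is confounded — condition on field drainage.
Adjusting over the population distribution of field drainage: 0.463·(0.143−0.238) + 0.333·(0.250−0.494) + 0.204·(0.613−0.780) = -0.160.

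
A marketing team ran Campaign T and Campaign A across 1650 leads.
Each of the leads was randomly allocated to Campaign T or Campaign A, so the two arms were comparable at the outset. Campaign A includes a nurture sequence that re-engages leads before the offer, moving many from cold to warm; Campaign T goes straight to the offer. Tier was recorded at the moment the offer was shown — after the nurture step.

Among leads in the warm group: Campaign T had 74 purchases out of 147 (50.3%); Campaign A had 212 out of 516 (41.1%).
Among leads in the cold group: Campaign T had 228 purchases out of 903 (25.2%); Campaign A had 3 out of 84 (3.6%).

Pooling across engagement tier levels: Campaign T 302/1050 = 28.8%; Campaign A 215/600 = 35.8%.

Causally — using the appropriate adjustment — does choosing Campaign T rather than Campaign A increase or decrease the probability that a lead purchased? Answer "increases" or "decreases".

Campaign T is higher inside every engagement tier stratum but Campaign A is higher in aggregate. Whether to stratify depends on how engagement tier relates to the campaign.
Because the campaign influences engagement tier, engagement tier is a post-treatment mediator, not a confounder. Stratifying on it would bias the estimate; the causal effect is the crude pooled difference.
Pooled: Campaign T 28.8% vs Campaign A 35.8%; Campaign A is higher overall.

decreases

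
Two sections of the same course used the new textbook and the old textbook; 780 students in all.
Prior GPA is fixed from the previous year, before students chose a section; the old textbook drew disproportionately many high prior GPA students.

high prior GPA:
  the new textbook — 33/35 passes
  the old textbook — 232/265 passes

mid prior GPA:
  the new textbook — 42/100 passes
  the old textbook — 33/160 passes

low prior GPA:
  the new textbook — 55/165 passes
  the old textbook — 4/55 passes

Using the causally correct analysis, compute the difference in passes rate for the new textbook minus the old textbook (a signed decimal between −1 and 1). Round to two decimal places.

+0.17

The prior GPA band-specific comparison favours the new textbook throughout, but the pooled figures favour the old textbook. The question is whether to condition on prior GPA band.
Here prior GPA band is a common cause — it drives both which teaching method a case falls under and the outcome. The crude comparison mixes populations; the stratum-specific rates are the causally relevant ones.
Adjusting over the population distribution of prior GPA band: 0.385·(0.943−0.875) + 0.333·(0.420−0.206) + 0.282·(0.333−0.073) = +0.171.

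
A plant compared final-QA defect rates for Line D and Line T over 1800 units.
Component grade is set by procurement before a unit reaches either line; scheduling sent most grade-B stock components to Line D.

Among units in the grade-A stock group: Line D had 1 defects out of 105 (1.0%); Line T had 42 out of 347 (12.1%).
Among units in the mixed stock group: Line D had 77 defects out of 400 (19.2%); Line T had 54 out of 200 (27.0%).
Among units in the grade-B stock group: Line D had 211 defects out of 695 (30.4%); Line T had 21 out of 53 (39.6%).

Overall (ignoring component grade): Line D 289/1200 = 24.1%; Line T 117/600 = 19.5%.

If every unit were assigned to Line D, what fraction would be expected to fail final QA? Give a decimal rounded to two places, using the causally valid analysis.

0.19

Within every component grade level Line D has the lower rate, yet pooled Line T does — Simpson's reversal.
The imbalance in component grade arose from how units were allocated, not from anything the line did; and component grade independently affects the outcome. The pooled gap is confounded — condition on component grade.
Standardising Line D to the population component grade mix: 0.251·1/105 + 0.333·77/400 + 0.416·211/695 = 0.193.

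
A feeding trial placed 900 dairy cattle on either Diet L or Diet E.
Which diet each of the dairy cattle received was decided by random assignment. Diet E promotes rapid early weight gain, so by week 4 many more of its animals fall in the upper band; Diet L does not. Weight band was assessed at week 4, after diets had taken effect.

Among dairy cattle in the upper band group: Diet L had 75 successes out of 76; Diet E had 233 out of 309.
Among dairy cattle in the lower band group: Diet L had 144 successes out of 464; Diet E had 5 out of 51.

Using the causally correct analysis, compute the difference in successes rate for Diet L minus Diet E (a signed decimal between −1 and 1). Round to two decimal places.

-0.26

Because the diet influences week-4 weight band, week-4 weight band is a post-treatment mediator, not a confounder. Stratifying on it would bias the estimate; the causal effect is the crude pooled difference.
The causal difference is the pooled difference: 0.406 − 0.661 = -0.256.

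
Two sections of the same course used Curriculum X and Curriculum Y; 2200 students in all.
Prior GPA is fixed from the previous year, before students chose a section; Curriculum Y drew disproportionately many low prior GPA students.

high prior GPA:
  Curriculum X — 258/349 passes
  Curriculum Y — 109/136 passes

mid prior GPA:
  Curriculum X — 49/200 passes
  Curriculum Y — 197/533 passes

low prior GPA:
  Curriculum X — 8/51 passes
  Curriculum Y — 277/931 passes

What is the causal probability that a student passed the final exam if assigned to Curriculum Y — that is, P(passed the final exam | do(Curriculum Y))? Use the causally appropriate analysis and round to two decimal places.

Curriculum Y is higher inside every prior GPA band stratum but Curriculum X is higher in aggregate. Whether to stratify depends on how prior GPA band relates to the teaching method.
Since prior GPA band is a pre-existing factor (not a product of the teaching method) and it affects the outcome on its own, it is a confounder. The stratified rates, not the pooled rate, identify the causal effect.
Standardising Curriculum Y to the population prior GPA band mix: 0.220·109/136 + 0.333·197/533 + 0.446·277/931 = 0.433.

0.43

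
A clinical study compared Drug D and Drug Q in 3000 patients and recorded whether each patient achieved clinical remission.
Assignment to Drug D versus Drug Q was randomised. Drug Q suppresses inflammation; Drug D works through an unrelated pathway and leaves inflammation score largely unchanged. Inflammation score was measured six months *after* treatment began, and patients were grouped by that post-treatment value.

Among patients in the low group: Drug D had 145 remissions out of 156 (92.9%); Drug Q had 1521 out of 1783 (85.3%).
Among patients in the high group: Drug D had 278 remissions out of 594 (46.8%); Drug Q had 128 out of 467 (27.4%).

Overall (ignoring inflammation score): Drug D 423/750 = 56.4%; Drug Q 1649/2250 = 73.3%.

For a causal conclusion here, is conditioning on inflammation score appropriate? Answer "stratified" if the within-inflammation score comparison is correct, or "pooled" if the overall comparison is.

pooled

The inflammation score-specific comparison favours Drug D throughout, but the pooled figures favour Drug Q. The question is whether to condition on inflammation score.
The distribution of inflammation score is itself part of what the drug does — it is an intermediate outcome. Holding it fixed would remove that part of the effect; the total effect is the pooled difference.
Pooled: Drug D 56.4% vs Drug Q 73.3%; Drug Q is higher overall.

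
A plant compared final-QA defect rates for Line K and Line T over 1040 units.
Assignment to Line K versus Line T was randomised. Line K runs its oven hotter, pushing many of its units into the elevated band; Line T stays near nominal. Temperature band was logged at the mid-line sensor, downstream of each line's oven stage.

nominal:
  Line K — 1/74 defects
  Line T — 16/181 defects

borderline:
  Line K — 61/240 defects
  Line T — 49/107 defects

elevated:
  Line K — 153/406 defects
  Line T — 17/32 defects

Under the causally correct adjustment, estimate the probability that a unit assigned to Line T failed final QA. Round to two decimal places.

0.26

In-process temperature band is recorded after the line and is itself shifted by it — it sits on the causal path from line to outcome. Conditioning on a mediator would strip out part of the effect we want; the pooled comparison gives the total causal effect.
So P(outcome | do(Line T)) is just the pooled rate for Line T: 82/320 = 0.256.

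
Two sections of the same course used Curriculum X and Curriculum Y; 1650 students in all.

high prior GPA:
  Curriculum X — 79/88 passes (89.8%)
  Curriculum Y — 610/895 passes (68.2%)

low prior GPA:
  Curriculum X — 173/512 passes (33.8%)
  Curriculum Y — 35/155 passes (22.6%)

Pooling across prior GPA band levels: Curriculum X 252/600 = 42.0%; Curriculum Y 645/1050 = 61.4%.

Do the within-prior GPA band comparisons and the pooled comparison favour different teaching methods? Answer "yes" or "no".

yes

Within each prior GPA band level (high prior GPA 89.8% vs 68.2%; low prior GPA 33.8% vs 22.6%), Curriculum X has the higher rate every time. Pooled: 42.0% vs 61.4% — Curriculum Y has the higher rate overall. The two comparisons disagree.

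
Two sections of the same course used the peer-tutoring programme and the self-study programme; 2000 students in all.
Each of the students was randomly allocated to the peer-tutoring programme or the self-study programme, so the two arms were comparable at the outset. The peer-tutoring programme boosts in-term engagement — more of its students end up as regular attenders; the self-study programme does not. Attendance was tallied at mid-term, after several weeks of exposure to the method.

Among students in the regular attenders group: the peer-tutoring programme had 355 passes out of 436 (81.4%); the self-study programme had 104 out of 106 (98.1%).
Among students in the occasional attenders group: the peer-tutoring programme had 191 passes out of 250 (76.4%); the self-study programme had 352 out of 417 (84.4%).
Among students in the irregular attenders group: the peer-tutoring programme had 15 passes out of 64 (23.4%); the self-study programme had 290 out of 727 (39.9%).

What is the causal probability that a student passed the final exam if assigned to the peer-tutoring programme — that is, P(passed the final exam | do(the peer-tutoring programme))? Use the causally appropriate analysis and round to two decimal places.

0.75

the self-study programme is higher inside every mid-term attendance stratum but the peer-tutoring programme is higher in aggregate. Whether to stratify depends on how mid-term attendance relates to the teaching method.
The distribution of mid-term attendance is itself part of what the teaching method does — it is an intermediate outcome. Holding it fixed would remove that part of the effect; the total effect is the pooled difference.
So P(outcome | do(the peer-tutoring programme)) is just the pooled rate for the peer-tutoring programme: 561/750 = 0.748.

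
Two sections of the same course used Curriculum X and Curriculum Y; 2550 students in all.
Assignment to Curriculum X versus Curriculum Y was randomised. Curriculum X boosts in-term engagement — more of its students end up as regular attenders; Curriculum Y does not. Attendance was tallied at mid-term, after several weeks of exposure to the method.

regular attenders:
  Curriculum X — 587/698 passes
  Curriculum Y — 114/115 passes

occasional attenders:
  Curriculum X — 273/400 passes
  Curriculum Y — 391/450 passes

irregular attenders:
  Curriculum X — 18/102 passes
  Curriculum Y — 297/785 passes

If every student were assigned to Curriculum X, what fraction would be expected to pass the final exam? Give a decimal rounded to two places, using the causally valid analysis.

0.73

Curriculum Y is higher inside every mid-term attendance stratum but Curriculum X is higher in aggregate. Whether to stratify depends on how mid-term attendance relates to the teaching method.
Mid-term attendance here is a post-treatment variable shaped by the teaching method; conditioning on it would introduce bias rather than remove it. The overall comparison is the causal one.
So P(outcome | do(Curriculum X)) is just the pooled rate for Curriculum X: 878/1200 = 0.732.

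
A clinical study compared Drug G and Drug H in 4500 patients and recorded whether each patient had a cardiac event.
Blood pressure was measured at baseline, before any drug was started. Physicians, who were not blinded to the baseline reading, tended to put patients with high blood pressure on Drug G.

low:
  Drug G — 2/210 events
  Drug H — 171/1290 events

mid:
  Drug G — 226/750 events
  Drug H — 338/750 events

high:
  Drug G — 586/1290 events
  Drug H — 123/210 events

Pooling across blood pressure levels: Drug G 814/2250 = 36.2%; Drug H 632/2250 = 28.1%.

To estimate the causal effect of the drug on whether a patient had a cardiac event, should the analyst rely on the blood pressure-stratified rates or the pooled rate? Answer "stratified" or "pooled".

The stratified and pooled comparisons disagree (Drug G wins within each blood pressure; Drug H wins overall), so the answer turns on the causal role of blood pressure.
Here blood pressure is a common cause — it drives both which drug a case falls under and the outcome. The crude comparison mixes populations; the stratum-specific rates are the causally relevant ones.
Within each level — low: 1.0% vs 13.3%; mid: 30.1% vs 45.1%; high: 45.4% vs 58.6% — Drug G is lower every time.

stratified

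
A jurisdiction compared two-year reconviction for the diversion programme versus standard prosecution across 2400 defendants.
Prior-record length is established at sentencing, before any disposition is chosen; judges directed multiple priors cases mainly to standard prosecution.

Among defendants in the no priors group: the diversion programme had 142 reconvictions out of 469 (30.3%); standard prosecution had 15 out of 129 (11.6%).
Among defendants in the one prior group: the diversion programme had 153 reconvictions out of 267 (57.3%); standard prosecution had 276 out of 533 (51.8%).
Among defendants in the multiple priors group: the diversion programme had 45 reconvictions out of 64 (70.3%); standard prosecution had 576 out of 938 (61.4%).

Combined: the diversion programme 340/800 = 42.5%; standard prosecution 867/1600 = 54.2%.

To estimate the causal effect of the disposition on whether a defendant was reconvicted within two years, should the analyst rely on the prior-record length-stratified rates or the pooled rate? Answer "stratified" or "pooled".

stratified

standard prosecution is lower inside every prior-record length stratum but the diversion programme is lower in aggregate. Whether to stratify depends on how prior-record length relates to the disposition.
Prior-record length differs across dispositions for reasons unrelated to any effect of the disposition itself, and it separately predicts the outcome — a classic confounder. We must compare within prior-record length levels.
Within each level — no priors: 30.3% vs 11.6%; one prior: 57.3% vs 51.8%; multiple priors: 70.3% vs 61.4% — standard prosecution is lower every time.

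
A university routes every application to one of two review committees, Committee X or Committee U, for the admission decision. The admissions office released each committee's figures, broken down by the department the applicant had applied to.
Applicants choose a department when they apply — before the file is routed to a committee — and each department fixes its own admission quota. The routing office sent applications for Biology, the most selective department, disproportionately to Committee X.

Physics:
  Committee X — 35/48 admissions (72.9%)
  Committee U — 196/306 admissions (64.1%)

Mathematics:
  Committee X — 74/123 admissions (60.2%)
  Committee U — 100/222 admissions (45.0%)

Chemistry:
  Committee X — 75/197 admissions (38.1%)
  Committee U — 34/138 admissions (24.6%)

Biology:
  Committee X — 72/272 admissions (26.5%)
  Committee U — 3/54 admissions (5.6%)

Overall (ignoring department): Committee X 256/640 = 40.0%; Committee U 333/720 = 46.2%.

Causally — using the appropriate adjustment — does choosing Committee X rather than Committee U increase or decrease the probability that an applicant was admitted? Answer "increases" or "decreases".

Department differs across review committees for reasons unrelated to any effect of the review committee itself, and it separately predicts the outcome — a classic confounder. We must compare within department levels.
Within each level — Physics: 72.9% vs 64.1%; Mathematics: 60.2% vs 45.0%; Chemistry: 38.1% vs 24.6%; Biology: 26.5% vs 5.6% — Committee X is higher every time.

increases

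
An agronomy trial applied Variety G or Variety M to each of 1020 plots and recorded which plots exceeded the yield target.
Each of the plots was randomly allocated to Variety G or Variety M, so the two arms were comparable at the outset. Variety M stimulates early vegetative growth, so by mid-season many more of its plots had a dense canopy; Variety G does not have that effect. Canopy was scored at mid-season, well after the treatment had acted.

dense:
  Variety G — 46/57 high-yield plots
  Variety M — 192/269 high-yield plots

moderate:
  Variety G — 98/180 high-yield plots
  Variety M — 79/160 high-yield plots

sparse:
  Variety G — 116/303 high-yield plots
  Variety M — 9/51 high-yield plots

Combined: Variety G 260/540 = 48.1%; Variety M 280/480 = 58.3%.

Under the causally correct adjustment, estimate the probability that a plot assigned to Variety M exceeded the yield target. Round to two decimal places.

Mid-season canopy here is a post-treatment variable shaped by the variety; conditioning on it would introduce bias rather than remove it. The overall comparison is the causal one.
So P(outcome | do(Variety M)) is just the pooled rate for Variety M: 280/480 = 0.583.

0.58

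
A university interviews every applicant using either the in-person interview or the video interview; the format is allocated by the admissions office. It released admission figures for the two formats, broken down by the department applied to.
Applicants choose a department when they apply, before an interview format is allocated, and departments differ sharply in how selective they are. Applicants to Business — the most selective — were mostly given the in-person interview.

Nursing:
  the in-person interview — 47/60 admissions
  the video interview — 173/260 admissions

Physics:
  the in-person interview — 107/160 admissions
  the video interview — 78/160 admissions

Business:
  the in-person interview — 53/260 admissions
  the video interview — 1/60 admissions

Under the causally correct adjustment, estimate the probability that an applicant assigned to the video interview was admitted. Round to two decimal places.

Department differs across interview formats for reasons unrelated to any effect of the interview format itself, and it separately predicts the outcome — a classic confounder. We must compare within department levels.
Standardising the video interview to the population department mix: 0.333·173/260 + 0.333·78/160 + 0.333·1/60 = 0.390.

0.39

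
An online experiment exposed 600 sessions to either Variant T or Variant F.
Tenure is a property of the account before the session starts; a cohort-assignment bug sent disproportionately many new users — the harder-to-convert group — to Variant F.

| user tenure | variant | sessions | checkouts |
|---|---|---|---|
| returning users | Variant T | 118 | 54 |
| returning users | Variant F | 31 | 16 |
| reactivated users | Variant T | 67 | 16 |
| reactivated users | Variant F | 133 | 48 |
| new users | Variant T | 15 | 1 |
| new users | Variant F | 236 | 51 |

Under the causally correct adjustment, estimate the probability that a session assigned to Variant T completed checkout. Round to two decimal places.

The user tenure-specific comparison favours Variant F throughout, but the pooled figures favour Variant T. The question is whether to condition on user tenure.
Since user tenure is a pre-existing factor (not a product of the variant) and it affects the outcome on its own, it is a confounder. The stratified rates, not the pooled rate, identify the causal effect.
Standardising Variant T to the population user tenure mix: 0.248·54/118 + 0.333·16/67 + 0.418·1/15 = 0.221.

0.22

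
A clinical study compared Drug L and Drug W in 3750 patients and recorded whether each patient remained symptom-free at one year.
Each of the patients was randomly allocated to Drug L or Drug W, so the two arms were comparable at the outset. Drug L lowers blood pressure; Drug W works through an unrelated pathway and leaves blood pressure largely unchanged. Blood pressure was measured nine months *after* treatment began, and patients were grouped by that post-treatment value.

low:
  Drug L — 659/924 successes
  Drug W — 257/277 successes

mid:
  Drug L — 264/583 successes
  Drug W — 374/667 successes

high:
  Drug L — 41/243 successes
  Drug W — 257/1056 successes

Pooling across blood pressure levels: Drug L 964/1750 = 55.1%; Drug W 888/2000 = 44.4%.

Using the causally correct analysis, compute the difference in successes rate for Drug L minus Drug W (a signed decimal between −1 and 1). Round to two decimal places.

Blood pressure is recorded after the drug and is itself shifted by it — it sits on the causal path from drug to outcome. Conditioning on a mediator would strip out part of the effect we want; the pooled comparison gives the total causal effect.
The causal difference is the pooled difference: 0.551 − 0.444 = +0.107.

+0.11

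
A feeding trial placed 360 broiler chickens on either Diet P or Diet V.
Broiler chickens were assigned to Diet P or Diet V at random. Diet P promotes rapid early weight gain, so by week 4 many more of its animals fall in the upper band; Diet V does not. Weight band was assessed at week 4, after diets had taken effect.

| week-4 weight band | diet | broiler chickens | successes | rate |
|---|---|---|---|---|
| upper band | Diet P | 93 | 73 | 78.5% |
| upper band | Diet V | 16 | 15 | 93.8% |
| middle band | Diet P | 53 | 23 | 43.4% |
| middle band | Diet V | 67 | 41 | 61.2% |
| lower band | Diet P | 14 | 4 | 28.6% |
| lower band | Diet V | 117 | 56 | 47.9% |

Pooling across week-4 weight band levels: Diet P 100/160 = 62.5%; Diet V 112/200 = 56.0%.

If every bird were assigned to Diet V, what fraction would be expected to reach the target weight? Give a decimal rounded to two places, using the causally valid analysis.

0.56

The week-4 weight band-specific comparison favours Diet V throughout, but the pooled figures favour Diet P. The question is whether to condition on week-4 weight band.
Week-4 weight band lies on the pathway diet → week-4 weight band → outcome, so adjusting for it blocks the indirect effect. For the total causal effect of diet, use the unadjusted pooled rates.
So P(outcome | do(Diet V)) is just the pooled rate for Diet V: 112/200 = 0.560.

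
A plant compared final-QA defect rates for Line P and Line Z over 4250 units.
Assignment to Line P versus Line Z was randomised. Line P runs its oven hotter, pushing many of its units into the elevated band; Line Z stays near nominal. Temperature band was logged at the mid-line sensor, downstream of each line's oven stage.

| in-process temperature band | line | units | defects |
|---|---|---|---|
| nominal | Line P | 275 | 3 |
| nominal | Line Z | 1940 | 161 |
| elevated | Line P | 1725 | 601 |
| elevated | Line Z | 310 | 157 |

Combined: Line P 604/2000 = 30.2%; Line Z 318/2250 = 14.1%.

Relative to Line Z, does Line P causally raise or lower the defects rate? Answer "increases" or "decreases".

Within every in-process temperature band level Line P has the lower rate, yet pooled Line Z does — Simpson's reversal.
Because the line influences in-process temperature band, in-process temperature band is a post-treatment mediator, not a confounder. Stratifying on it would bias the estimate; the causal effect is the crude pooled difference.
Pooled: Line P 30.2% vs Line Z 14.1%; Line Z is lower overall.

increases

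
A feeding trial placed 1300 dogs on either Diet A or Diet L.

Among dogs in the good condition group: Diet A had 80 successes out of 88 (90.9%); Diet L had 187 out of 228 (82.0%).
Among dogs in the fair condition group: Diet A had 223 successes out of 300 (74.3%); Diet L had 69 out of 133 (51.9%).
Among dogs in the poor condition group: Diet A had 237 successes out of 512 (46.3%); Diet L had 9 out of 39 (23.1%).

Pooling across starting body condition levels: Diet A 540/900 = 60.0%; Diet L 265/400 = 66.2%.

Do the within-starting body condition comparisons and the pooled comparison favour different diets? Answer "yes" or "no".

yes

Within each starting body condition level (good condition 90.9% vs 82.0%; fair condition 74.3% vs 51.9%; poor condition 46.3% vs 23.1%), Diet A has the higher rate every time. Pooled: 60.0% vs 66.2% — Diet L has the higher rate overall. The two comparisons disagree.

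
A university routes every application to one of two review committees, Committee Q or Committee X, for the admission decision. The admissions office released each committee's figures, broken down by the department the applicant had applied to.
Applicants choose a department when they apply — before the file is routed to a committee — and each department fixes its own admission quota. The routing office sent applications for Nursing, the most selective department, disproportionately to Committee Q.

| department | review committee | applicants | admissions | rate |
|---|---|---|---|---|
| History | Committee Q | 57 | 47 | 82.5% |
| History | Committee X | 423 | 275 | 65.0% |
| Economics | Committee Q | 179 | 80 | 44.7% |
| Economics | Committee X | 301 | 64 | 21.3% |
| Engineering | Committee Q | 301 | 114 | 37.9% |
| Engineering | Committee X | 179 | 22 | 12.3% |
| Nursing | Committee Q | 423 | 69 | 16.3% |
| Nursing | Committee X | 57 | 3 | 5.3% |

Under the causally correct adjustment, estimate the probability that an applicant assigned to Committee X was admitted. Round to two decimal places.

0.26

The department-specific comparison favours Committee Q throughout, but the pooled figures favour Committee X. The question is whether to condition on department.
Nothing the review committee does changes department; the imbalance is an allocation artefact. With department also predicting the outcome, the pooled figure is confounded, and the within-stratum comparison is the causal one.
Standardising Committee X to the population department mix: 0.250·275/423 + 0.250·64/301 + 0.250·22/179 + 0.250·3/57 = 0.260.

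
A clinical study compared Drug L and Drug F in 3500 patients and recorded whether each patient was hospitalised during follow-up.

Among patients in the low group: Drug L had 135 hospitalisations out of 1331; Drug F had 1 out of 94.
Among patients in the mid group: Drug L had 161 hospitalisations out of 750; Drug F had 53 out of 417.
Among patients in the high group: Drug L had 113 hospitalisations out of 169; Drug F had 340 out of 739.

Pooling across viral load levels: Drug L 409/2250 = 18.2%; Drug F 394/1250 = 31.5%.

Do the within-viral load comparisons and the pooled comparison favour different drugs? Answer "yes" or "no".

yes

Within each viral load level (low 10.1% vs 1.1%; mid 21.5% vs 12.7%; high 66.9% vs 46.0%), Drug F has the lower rate every time. Pooled: 18.2% vs 31.5% — Drug L has the lower rate overall. The two comparisons disagree.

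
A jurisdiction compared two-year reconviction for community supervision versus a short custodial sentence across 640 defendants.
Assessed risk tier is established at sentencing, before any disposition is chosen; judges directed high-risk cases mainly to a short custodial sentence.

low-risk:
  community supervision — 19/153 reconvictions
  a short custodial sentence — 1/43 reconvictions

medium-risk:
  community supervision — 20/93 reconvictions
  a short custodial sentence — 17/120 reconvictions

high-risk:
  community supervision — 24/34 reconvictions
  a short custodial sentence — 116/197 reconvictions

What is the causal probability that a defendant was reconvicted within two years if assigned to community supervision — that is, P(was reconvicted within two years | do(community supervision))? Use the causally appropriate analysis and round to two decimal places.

The stratified and pooled comparisons disagree (a short custodial sentence wins within each assessed risk tier; community supervision wins overall), so the answer turns on the causal role of assessed risk tier.
Since assessed risk tier is a pre-existing factor (not a product of the disposition) and it affects the outcome on its own, it is a confounder. The stratified rates, not the pooled rate, identify the causal effect.
Standardising community supervision to the population assessed risk tier mix: 0.306·19/153 + 0.333·20/93 + 0.361·24/34 = 0.364.

0.36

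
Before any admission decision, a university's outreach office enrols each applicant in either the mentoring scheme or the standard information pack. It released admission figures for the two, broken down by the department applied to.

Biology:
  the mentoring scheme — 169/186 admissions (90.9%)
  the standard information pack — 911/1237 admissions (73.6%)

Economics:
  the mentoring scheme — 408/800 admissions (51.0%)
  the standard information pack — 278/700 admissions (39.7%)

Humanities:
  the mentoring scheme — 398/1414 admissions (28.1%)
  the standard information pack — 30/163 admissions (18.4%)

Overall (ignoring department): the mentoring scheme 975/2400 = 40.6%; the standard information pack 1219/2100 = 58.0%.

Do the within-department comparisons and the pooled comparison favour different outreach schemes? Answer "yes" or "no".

yes

Within each department level (Biology 90.9% vs 73.6%; Economics 51.0% vs 39.7%; Humanities 28.1% vs 18.4%), the mentoring scheme has the higher rate every time. Pooled: 40.6% vs 58.0% — the standard information pack has the higher rate overall. The two comparisons disagree.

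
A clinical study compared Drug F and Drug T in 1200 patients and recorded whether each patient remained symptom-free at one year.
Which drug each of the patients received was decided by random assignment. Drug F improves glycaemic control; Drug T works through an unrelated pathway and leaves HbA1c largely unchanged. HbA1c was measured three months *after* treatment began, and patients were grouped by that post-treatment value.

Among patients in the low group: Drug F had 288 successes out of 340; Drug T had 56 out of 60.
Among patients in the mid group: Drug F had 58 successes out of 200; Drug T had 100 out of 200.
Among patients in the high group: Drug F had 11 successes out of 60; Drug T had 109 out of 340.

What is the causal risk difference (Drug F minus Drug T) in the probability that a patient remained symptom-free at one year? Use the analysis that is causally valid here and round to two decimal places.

Because the drug influences HbA1c, HbA1c is a post-treatment mediator, not a confounder. Stratifying on it would bias the estimate; the causal effect is the crude pooled difference.
The causal difference is the pooled difference: 0.595 − 0.442 = +0.153.

+0.15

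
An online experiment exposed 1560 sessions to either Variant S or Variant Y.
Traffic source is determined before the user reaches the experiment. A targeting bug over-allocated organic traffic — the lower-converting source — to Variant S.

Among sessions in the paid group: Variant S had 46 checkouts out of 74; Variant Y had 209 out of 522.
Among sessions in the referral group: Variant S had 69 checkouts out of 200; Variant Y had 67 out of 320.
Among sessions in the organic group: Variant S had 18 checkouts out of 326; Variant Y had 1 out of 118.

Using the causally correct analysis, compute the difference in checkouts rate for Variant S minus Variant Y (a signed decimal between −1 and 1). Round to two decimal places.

+0.14

Traffic source is set before the variant has any effect — it is not caused by the variant — and it independently drives the outcome. That makes it a confounder, so the causal comparison is within traffic source levels.
Adjusting over the population distribution of traffic source: 0.382·(0.622−0.400) + 0.333·(0.345−0.209) + 0.285·(0.055−0.008) = +0.143.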